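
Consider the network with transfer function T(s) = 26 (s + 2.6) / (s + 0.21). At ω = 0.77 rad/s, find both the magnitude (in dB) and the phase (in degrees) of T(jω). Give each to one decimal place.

|j0.77 + 2.6| = √(0.77² + 2.6²) = 2.712
|j0.77 + 0.21| = √(0.77² + 0.21²) = 0.7981
|T(j0.77)| = 26 × 2.712 / 0.7981 = 88.335
20 log₁₀(88.335) = 38.92 dB
∠(j0.77 + 2.6) = arctan(0.77/2.6) = 16.50°
∠(j0.77 + 0.21) = arctan(0.77/0.21) = 74.74°
∠T(j0.77) = 16.50° − 74.74° = -58.25°

|T| = 38.9 dB, ∠T = -58.2°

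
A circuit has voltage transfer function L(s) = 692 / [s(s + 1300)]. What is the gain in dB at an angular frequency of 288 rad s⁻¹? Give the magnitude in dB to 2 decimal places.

|j288 + 1300| = √(288² + 1300²) = 1332
|j288| = 288
|L(j288)| = 692 / (1332 × 288) = 0.0018045
20 log₁₀(0.0018045) = -54.873 dB

-54.87 dB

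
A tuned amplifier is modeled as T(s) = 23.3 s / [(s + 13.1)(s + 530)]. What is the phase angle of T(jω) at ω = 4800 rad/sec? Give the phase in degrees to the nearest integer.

∠(j4800) = 90.00°
∠(j4800 + 13.1) = arctan(4800/13.1) = 89.84°
∠(j4800 + 530) = arctan(4800/530) = 83.70°
∠T(j4800) = 90.00° − (89.84° + 83.70°) = -83.54°

-84°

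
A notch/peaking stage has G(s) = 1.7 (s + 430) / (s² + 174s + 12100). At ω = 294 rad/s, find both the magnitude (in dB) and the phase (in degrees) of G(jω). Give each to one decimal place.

|j294 + 430| = √(294² + 430²) = 520.9
|(j294)² + 174(j294) + 12100| = |-74336 + j51156| = 9.024e+04
|G(j294)| = 1.7 × 520.9 / 9.024e+04 = 0.0098133
20 log₁₀(0.0098133) = -40.16 dB
∠(j294 + 430) = arctan(294/430) = 34.36°
∠[(j294)² + 174(j294) + 12100] = ∠[-74336 + j51156] = 145.47°
∠G(j294) = 34.36° − 145.47° = -111.10°

|G| = -40.2 dB, ∠G = -111.1°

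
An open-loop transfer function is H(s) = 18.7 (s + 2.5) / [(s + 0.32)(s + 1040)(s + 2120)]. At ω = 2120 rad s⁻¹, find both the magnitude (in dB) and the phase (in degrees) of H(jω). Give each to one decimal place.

|j2120 + 2.5| = √(2120² + 2.5²) = 2120
|j2120 + 0.32| = √(2120² + 0.32²) = 2120
|j2120 + 1040| = √(2120² + 1040²) = 2361
|j2120 + 2120| = √(2120² + 2120²) = 2998
|H(j2120)| = 18.7 × 2120 / (2120 × 2361 × 2998) = 2.6414e-06
20 log₁₀(2.6414e-06) = -111.56 dB
∠(j2120 + 2.5) = arctan(2120/2.5) = 89.93°
∠(j2120 + 0.32) = arctan(2120/0.32) = 89.99°
∠(j2120 + 1040) = arctan(2120/1040) = 63.87°
∠(j2120 + 2120) = arctan(2120/2120) = 45.00°
∠H(j2120) = 89.93° − (89.99° + 63.87° + 45.00°) = -108.93°

|H| = -111.6 dB, ∠H = -108.9 deg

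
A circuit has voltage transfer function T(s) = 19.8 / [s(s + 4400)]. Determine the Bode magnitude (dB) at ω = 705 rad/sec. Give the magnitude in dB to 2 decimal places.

-104.01 dB

|j705 + 4400| = √(705² + 4400²) = 4456
|j705| = 705
|T(j705)| = 19.8 / (4456 × 705) = 6.3026e-06
20 log₁₀(6.3026e-06) = -104.010 dB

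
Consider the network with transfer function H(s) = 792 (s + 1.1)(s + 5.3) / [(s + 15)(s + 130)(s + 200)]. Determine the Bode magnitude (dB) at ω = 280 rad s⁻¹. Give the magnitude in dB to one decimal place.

|j280 + 1.1| = √(280² + 1.1²) = 280
|j280 + 5.3| = √(280² + 5.3²) = 280.1
|j280 + 15| = √(280² + 15²) = 280.4
|j280 + 130| = √(280² + 130²) = 308.7
|j280 + 200| = √(280² + 200²) = 344.1
|H(j280)| = 792 × 280 × 280.1 / (280.4 × 308.7 × 344.1) = 2.0851
20 log₁₀(2.0851) = 6.38 dB

6.4 dB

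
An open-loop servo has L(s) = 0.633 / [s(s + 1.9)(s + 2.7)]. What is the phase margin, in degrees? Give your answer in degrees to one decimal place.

83.7 deg

Gain crossover: |L(jω)| = 1 at ω ≈ 0.123 rad/s.
∠L(j0.123) = −90° − arctan(0.123/1.9) − arctan(0.123/2.7) ≈ -96.31°
PM = 180° + (-96.31°) = 83.69°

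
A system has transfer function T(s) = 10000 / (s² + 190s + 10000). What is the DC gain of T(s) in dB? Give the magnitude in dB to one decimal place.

0.0 dB

T(0) = 10000 / 10000 = 1
20 log₁₀(1) = 0.00 dB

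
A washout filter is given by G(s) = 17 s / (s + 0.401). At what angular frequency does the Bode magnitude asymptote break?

The single real pole at s = −0.401 gives a corner at ω = 0.401 rad s⁻¹.

0.401 rad s⁻¹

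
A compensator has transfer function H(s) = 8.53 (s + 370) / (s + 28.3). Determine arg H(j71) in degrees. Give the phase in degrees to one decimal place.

-57.4°

∠(j71 + 370) = arctan(71/370) = 10.86°
∠(j71 + 28.3) = arctan(71/28.3) = 68.27°
∠H(j71) = 10.86° − 68.27° = -57.41°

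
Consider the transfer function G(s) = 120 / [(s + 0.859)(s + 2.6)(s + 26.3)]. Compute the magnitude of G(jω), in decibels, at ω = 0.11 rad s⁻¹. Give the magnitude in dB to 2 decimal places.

|j0.11 + 0.859| = √(0.11² + 0.859²) = 0.866
|j0.11 + 2.6| = √(0.11² + 2.6²) = 2.602
|j0.11 + 26.3| = √(0.11² + 26.3²) = 26.3
|G(j0.11)| = 120 / (0.866 × 2.602 × 26.3) = 2.0246
20 log₁₀(2.0246) = 6.127 dB

6.13 dB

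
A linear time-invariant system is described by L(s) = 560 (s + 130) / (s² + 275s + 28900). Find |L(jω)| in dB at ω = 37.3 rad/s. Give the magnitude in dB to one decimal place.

|j37.3 + 130| = √(37.3² + 130²) = 135.2
|(j37.3)² + 275(j37.3) + 28900| = |27509 + j10258| = 2.936e+04
|L(j37.3)| = 560 × 135.2 / 2.936e+04 = 2.5797
20 log₁₀(2.5797) = 8.23 dB

8.2 dB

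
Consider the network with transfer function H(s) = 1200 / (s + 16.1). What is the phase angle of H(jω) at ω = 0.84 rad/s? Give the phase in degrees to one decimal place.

∠(j0.84 + 16.1) = arctan(0.84/16.1) = 2.99°
∠H(j0.84) = −2.99° = -2.99°

-3.0°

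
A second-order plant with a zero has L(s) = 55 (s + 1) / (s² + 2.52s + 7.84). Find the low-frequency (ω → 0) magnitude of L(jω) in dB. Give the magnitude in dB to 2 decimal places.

L(0) = 55 × 1 / 7.84 = 7.0153
20 log₁₀(7.0153) = 16.921 dB

16.92 dB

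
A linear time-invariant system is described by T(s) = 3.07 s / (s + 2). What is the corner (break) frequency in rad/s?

2 rad/s

The single real pole at s = −2 gives a corner at ω = 2 rad/s.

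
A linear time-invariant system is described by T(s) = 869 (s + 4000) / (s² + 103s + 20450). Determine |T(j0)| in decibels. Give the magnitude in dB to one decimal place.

T(0) = 869 × 4000 / 20450 = 169.98
20 log₁₀(169.98) = 44.61 dB

44.6 dB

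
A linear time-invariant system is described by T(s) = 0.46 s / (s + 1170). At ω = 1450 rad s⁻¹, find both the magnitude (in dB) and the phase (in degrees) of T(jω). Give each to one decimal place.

|j1450| = 1450
|j1450 + 1170| = √(1450² + 1170²) = 1863
|T(j1450)| = 0.46 × 1450 / 1863 = 0.35799
20 log₁₀(0.35799) = -8.92 dB
∠(j1450) = 90.00°
∠(j1450 + 1170) = arctan(1450/1170) = 51.10°
∠T(j1450) = 90.00° − 51.10° = 38.90°

|T| = -8.9 dB, ∠T = 38.9°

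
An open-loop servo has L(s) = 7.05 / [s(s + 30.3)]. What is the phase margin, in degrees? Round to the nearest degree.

90 deg

Gain crossover: |L(jω)| = 1 at ω ≈ 0.233 rad s⁻¹.
∠L(j0.233) = −90° − arctan(0.233/30.3) ≈ -90.44°
PM = 180° + (-90.44°) = 89.56°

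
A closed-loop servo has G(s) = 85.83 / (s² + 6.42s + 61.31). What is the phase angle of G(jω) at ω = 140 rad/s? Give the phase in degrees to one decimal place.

-177.4°

∠[(j140)² + 6.42(j140) + 61.31] = ∠[-19539 + j898.8] = 177.37°
∠G(j140) = −177.37° = -177.37°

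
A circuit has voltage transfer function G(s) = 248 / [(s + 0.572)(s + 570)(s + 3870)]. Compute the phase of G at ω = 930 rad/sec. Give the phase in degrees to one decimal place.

-162.0°

∠(j930 + 0.572) = arctan(930/0.572) = 89.96°
∠(j930 + 570) = arctan(930/570) = 58.50°
∠(j930 + 3870) = arctan(930/3870) = 13.51°
∠G(j930) = − (89.96° + 58.50° + 13.51°) = -161.97°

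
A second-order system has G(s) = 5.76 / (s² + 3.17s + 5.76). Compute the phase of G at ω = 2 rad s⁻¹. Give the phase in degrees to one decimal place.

∠[(j2)² + 3.17(j2) + 5.76] = ∠[1.76 + j6.34] = 74.49°
∠G(j2) = −74.49° = -74.49°

-74.5°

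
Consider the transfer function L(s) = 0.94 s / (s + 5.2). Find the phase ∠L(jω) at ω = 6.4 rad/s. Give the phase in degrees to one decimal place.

∠(j6.4) = 90.00°
∠(j6.4 + 5.2) = arctan(6.4/5.2) = 50.91°
∠L(j6.4) = 90.00° − 50.91° = 39.09°

39.1°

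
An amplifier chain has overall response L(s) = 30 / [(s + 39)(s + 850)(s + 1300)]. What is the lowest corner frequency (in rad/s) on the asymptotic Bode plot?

39 rad/s

Break frequencies occur at each pole and zero magnitude: 39 rad/s, 850 rad/s, 1300 rad/s.
The lowest is 39 rad/s.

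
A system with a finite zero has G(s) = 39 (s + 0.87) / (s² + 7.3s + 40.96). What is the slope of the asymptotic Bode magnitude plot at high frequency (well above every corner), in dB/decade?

-20 dB/decade

With 1 zero and 2 poles, the high-frequency asymptotic slope is 20 × (1 − 2) = -20 dB/decade.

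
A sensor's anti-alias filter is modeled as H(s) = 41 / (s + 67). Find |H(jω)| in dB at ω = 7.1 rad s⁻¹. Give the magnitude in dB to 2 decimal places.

-4.31 dB

|j7.1 + 67| = √(7.1² + 67²) = 67.38
|H(j7.1)| = 41 / 67.38 = 0.60853
20 log₁₀(0.60853) = -4.314 dB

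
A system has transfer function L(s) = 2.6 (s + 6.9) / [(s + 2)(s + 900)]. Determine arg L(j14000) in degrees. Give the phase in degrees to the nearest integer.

∠(j14000 + 6.9) = arctan(14000/6.9) = 89.97°
∠(j14000 + 2) = arctan(14000/2) = 89.99°
∠(j14000 + 900) = arctan(14000/900) = 86.32°
∠L(j14000) = 89.97° − (89.99° + 86.32°) = -86.34°

-86°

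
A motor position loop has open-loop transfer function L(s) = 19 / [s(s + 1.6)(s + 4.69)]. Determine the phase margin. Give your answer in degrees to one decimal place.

Gain crossover: |L(jω)| = 1 at ω ≈ 1.66 rad/sec.
∠L(j1.66) = −90° − arctan(1.66/1.6) − arctan(1.66/4.69) ≈ -155.48°
PM = 180° + (-155.48°) = 24.52°

24.5°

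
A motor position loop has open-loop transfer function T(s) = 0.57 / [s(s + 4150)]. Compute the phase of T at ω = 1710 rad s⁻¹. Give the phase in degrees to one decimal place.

∠(j1710 + 4150) = arctan(1710/4150) = 22.39°
∠(j1710) = 90.00°
∠T(j1710) = − (22.39° + 90.00°) = -112.39°

-112.4 deg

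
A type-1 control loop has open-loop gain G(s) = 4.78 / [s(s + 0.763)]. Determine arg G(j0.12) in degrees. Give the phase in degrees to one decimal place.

∠(j0.12 + 0.763) = arctan(0.12/0.763) = 8.94°
∠(j0.12) = 90.00°
∠G(j0.12) = − (8.94° + 90.00°) = -98.94°

-98.9°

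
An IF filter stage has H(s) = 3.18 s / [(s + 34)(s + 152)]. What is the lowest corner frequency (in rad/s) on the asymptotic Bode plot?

Break frequencies occur at each pole and zero magnitude: 34 rad/s, 152 rad/s.
The lowest is 34 rad/s.

34 rad/s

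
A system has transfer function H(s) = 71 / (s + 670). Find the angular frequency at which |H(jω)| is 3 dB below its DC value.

670 rad/s

For a single-pole low-pass, the −3 dB point is at the pole: ω = 670 rad/s.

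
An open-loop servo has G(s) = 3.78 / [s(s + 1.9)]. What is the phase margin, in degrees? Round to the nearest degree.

51°

Gain crossover: |G(jω)| = 1 at ω ≈ 1.54 rad/s.
∠G(j1.54) = −90° − arctan(1.54/1.9) ≈ -129.10°
PM = 180° + (-129.10°) = 50.90°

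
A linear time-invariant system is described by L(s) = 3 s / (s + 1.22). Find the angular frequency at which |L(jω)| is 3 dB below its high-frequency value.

1.22 rad/s

For a single-pole high-pass, the −3 dB point is at the pole: ω = 1.22 rad/s.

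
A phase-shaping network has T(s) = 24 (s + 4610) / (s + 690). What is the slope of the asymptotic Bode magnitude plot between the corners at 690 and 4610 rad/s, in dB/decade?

-20 dB/decade

In this band the factors already past their corner are: pole at 690; net slope = -20 dB/decade.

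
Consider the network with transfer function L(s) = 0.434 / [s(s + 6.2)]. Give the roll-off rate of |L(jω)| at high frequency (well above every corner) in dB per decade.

With 0 zeros and 2 poles, the high-frequency asymptotic slope is 20 × (0 − 2) = -40 dB/decade.

-40 dB/decade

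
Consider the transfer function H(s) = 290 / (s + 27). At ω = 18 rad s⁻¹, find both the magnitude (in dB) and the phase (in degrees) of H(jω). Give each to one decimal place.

|H| = 19.0 dB, ∠H = -33.7°

|j18 + 27| = √(18² + 27²) = 32.45
|H(j18)| = 290 / 32.45 = 8.9368
20 log₁₀(8.9368) = 19.02 dB
∠(j18 + 27) = arctan(18/27) = 33.69°
∠H(j18) = −33.69° = -33.69°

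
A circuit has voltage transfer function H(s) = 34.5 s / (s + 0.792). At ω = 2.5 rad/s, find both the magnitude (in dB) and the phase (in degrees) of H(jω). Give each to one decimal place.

|j2.5| = 2.5
|j2.5 + 0.792| = √(2.5² + 0.792²) = 2.622
|H(j2.5)| = 34.5 × 2.5 / 2.622 = 32.889
20 log₁₀(32.889) = 30.34 dB
∠(j2.5) = 90.00°
∠(j2.5 + 0.792) = arctan(2.5/0.792) = 72.42°
∠H(j2.5) = 90.00° − 72.42° = 17.58°

|H| = 30.3 dB, ∠H = 17.6°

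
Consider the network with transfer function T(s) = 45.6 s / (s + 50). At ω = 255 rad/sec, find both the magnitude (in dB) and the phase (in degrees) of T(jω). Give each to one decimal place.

|T| = 33.0 dB, ∠T = 11.1°

|j255| = 255
|j255 + 50| = √(255² + 50²) = 259.9
|T(j255)| = 45.6 × 255 / 259.9 = 44.748
20 log₁₀(44.748) = 33.02 dB
∠(j255) = 90.00°
∠(j255 + 50) = arctan(255/50) = 78.91°
∠T(j255) = 90.00° − 78.91° = 11.09°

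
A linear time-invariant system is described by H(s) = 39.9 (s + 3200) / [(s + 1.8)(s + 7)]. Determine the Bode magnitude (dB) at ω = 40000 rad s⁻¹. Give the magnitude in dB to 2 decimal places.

|j40000 + 3200| = √(40000² + 3200²) = 4.013e+04
|j40000 + 1.8| = √(40000² + 1.8²) = 4e+04
|j40000 + 7| = √(40000² + 7²) = 4e+04
|H(j40000)| = 39.9 × 4.013e+04 / (4e+04 × 4e+04) = 0.0010007
20 log₁₀(0.0010007) = -59.994 dB

-59.99 dB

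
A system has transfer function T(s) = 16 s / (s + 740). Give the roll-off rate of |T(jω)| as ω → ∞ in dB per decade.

0 dB/decade

With 1 zero and 1 pole, the high-frequency asymptotic slope is 20 × (1 − 1) = 0 dB/decade.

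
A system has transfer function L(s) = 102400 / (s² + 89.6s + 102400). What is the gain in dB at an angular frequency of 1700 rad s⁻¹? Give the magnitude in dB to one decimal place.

|(j1700)² + 89.6(j1700) + 102400| = |-2.7876e+06 + j1.5232e+05| = 2.792e+06
|L(j1700)| = 102400 / 2.792e+06 = 0.036679
20 log₁₀(0.036679) = -28.71 dB

-28.7 dB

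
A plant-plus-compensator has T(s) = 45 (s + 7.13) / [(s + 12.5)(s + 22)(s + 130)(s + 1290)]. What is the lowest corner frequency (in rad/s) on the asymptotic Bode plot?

7.13 rad/s

Break frequencies occur at each pole and zero magnitude: 7.13 rad/s, 12.5 rad/s, 22 rad/s, 130 rad/s, 1290 rad/s.
The lowest is 7.13 rad/s.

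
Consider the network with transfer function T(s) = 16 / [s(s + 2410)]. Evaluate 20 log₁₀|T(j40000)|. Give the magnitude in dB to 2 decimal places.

-160.02 dB

|j40000 + 2410| = √(40000² + 2410²) = 4.007e+04
|j40000| = 4e+04
|T(j40000)| = 16 / (4.007e+04 × 4e+04) = 9.9819e-09
20 log₁₀(9.9819e-09) = -160.016 dB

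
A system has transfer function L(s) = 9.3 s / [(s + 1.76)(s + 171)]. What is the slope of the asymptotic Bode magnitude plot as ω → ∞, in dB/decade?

-20 dB/decade

With 1 zero and 2 poles, the high-frequency asymptotic slope is 20 × (1 − 2) = -20 dB/decade.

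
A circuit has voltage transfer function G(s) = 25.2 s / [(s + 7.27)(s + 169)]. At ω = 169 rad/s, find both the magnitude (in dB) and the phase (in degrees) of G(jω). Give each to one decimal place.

|G| = -19.5 dB, ∠G = -42.5 deg

|j169| = 169
|j169 + 7.27| = √(169² + 7.27²) = 169.2
|j169 + 169| = √(169² + 169²) = 239
|G(j169)| = 25.2 × 169 / (169.2 × 239) = 0.10534
20 log₁₀(0.10534) = -19.55 dB
∠(j169) = 90.00°
∠(j169 + 7.27) = arctan(169/7.27) = 87.54°
∠(j169 + 169) = arctan(169/169) = 45.00°
∠G(j169) = 90.00° − (87.54° + 45.00°) = -42.54°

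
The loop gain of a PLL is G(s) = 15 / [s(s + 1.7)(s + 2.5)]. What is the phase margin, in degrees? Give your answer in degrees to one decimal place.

5.0 deg

Gain crossover: |G(jω)| = 1 at ω ≈ 1.89 rad s⁻¹.
∠G(j1.89) = −90° − arctan(1.89/1.7) − arctan(1.89/2.5) ≈ -175.01°
PM = 180° + (-175.01°) = 4.99°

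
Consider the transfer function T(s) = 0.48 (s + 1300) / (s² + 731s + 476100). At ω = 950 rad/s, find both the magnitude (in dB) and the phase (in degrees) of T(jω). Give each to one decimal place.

|T| = -60.5 dB, ∠T = -85.4 deg

|j950 + 1300| = √(950² + 1300²) = 1610
|(j950)² + 731(j950) + 476100| = |-4.264e+05 + j6.9445e+05| = 8.149e+05
|T(j950)| = 0.48 × 1610 / 8.149e+05 = 0.0009484
20 log₁₀(0.0009484) = -60.46 dB
∠(j950 + 1300) = arctan(950/1300) = 36.16°
∠[(j950)² + 731(j950) + 476100] = ∠[-4.264e+05 + j6.9445e+05] = 121.55°
∠T(j950) = 36.16° − 121.55° = -85.39°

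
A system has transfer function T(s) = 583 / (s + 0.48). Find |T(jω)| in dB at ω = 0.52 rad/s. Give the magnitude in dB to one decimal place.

58.3 dB

|j0.52 + 0.48| = √(0.52² + 0.48²) = 0.7077
|T(j0.52)| = 583 / 0.7077 = 823.83
20 log₁₀(823.83) = 58.32 dB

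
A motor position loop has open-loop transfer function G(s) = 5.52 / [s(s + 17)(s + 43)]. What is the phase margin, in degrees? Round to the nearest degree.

Gain crossover: |G(jω)| = 1 at ω ≈ 0.00755 rad/s.
∠G(j0.00755) = −90° − arctan(0.00755/17) − arctan(0.00755/43) ≈ -90.04°
PM = 180° + (-90.04°) = 89.96°

90°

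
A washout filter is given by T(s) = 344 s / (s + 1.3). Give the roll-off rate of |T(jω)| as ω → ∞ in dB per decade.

With 1 zero and 1 pole, the high-frequency asymptotic slope is 20 × (1 − 1) = 0 dB/decade.

0 dB/decade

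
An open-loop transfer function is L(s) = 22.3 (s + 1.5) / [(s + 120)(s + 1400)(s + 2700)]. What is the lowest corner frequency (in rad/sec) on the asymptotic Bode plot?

Break frequencies occur at each pole and zero magnitude: 1.5 rad/sec, 120 rad/sec, 1400 rad/sec, 2700 rad/sec.
The lowest is 1.5 rad/sec.

1.5 rad/sec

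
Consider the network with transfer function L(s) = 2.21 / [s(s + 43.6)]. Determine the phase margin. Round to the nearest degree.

90°

Gain crossover: |L(jω)| = 1 at ω ≈ 0.0507 rad s⁻¹.
∠L(j0.0507) = −90° − arctan(0.0507/43.6) ≈ -90.07°
PM = 180° + (-90.07°) = 89.93°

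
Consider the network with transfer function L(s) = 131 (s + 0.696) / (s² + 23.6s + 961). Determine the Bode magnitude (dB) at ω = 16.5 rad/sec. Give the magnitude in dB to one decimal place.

8.7 dB

|j16.5 + 0.696| = √(16.5² + 0.696²) = 16.51
|(j16.5)² + 23.6(j16.5) + 961| = |688.75 + j389.4| = 791.2
|L(j16.5)| = 131 × 16.51 / 791.2 = 2.7343
20 log₁₀(2.7343) = 8.74 dB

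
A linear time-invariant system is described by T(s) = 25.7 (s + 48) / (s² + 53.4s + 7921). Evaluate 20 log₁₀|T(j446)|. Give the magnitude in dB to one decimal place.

|j446 + 48| = √(446² + 48²) = 448.6
|(j446)² + 53.4(j446) + 7921| = |-1.91e+05 + j23816| = 1.925e+05
|T(j446)| = 25.7 × 448.6 / 1.925e+05 = 0.059896
20 log₁₀(0.059896) = -24.45 dB

-24.5 dB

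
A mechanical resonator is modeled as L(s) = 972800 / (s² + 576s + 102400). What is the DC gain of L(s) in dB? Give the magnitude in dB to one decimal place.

19.6 dB

L(0) = 972800 / 102400 = 9.5
20 log₁₀(9.5) = 19.55 dB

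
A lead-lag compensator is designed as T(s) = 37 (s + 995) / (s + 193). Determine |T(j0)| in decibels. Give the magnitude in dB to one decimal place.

45.6 dB

T(0) = 37 × 995 / 193 = 190.75
20 log₁₀(190.75) = 45.61 dB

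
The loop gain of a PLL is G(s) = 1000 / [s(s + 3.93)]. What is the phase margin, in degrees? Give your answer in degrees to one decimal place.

7.1°

Gain crossover: |G(jω)| = 1 at ω ≈ 31.5 rad/s.
∠G(j31.5) = −90° − arctan(31.5/3.93) ≈ -172.89°
PM = 180° + (-172.89°) = 7.11°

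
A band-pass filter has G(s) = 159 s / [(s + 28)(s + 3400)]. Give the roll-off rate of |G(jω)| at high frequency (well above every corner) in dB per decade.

-20 dB/decade

With 1 zero and 2 poles, the high-frequency asymptotic slope is 20 × (1 − 2) = -20 dB/decade.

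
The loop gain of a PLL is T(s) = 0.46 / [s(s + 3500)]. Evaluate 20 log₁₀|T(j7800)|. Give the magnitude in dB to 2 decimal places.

|j7800 + 3500| = √(7800² + 3500²) = 8549
|j7800| = 7800
|T(j7800)| = 0.46 / (8549 × 7800) = 6.8982e-09
20 log₁₀(6.8982e-09) = -163.225 dB

-163.23 dB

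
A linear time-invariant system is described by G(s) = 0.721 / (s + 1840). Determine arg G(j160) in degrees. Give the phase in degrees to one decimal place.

∠(j160 + 1840) = arctan(160/1840) = 4.97°
∠G(j160) = −4.97° = -4.97°

-5.0°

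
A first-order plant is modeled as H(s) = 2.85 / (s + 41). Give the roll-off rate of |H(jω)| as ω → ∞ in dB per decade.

-20 dB/decade

With 0 zeros and 1 pole, the high-frequency asymptotic slope is 20 × (0 − 1) = -20 dB/decade.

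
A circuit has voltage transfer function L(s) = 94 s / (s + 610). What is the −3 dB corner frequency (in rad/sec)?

610 rad/sec

For a single-pole high-pass, the −3 dB point is at the pole: ω = 610 rad/sec.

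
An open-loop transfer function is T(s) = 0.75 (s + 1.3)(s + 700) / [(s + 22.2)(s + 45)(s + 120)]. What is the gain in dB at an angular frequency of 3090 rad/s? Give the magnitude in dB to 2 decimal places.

|j3090 + 1.3| = √(3090² + 1.3²) = 3090
|j3090 + 700| = √(3090² + 700²) = 3168
|j3090 + 22.2| = √(3090² + 22.2²) = 3090
|j3090 + 45| = √(3090² + 45²) = 3090
|j3090 + 120| = √(3090² + 120²) = 3092
|T(j3090)| = 0.75 × 3090 × 3168 / (3090 × 3090 × 3092) = 0.00024865
20 log₁₀(0.00024865) = -72.088 dB

-72.09 dB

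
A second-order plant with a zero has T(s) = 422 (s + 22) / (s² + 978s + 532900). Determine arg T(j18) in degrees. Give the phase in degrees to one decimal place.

37.4°

∠(j18 + 22) = arctan(18/22) = 39.29°
∠[(j18)² + 978(j18) + 532900] = ∠[5.3258e+05 + j17604] = 1.89°
∠T(j18) = 39.29° − 1.89° = 37.40°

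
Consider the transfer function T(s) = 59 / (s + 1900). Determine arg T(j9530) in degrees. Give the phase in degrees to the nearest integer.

∠(j9530 + 1900) = arctan(9530/1900) = 78.72°
∠T(j9530) = −78.72° = -78.72°

-79°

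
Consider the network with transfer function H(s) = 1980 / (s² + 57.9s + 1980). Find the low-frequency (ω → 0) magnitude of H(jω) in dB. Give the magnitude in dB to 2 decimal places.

0.00 dB

H(0) = 1980 / 1980 = 1
20 log₁₀(1) = 0.000 dB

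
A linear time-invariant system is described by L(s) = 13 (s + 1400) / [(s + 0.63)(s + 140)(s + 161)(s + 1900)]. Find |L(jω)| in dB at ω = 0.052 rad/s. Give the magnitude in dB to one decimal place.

|j0.052 + 1400| = √(0.052² + 1400²) = 1400
|j0.052 + 0.63| = √(0.052² + 0.63²) = 0.6321
|j0.052 + 140| = √(0.052² + 140²) = 140
|j0.052 + 161| = √(0.052² + 161²) = 161
|j0.052 + 1900| = √(0.052² + 1900²) = 1900
|L(j0.052)| = 13 × 1400 / (0.6321 × 140 × 161 × 1900) = 0.00067228
20 log₁₀(0.00067228) = -63.45 dB

-63.4 dB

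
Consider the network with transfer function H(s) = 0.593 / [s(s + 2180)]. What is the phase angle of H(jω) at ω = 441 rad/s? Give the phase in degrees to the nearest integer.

∠(j441 + 2180) = arctan(441/2180) = 11.44°
∠(j441) = 90.00°
∠H(j441) = − (11.44° + 90.00°) = -101.44°

-101 deg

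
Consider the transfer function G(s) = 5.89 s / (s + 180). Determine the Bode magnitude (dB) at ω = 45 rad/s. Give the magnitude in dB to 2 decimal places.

3.10 dB

|j45| = 45
|j45 + 180| = √(45² + 180²) = 185.5
|G(j45)| = 5.89 × 45 / 185.5 = 1.4285
20 log₁₀(1.4285) = 3.098 dB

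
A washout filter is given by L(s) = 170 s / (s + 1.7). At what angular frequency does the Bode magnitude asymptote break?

The single real pole at s = −1.7 gives a corner at ω = 1.7 rad/s.

1.7 rad/s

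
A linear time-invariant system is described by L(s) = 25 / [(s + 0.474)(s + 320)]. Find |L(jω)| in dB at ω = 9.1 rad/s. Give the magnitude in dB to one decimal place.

-41.3 dB

|j9.1 + 0.474| = √(9.1² + 0.474²) = 9.112
|j9.1 + 320| = √(9.1² + 320²) = 320.1
|L(j9.1)| = 25 / (9.112 × 320.1) = 0.0085701
20 log₁₀(0.0085701) = -41.34 dB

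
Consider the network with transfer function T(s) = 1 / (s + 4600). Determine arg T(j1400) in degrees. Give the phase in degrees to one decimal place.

-16.9°

∠(j1400 + 4600) = arctan(1400/4600) = 16.93°
∠T(j1400) = −16.93° = -16.93°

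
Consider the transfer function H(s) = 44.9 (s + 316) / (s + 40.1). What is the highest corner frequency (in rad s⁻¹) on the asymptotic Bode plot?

316 rad s⁻¹

Break frequencies occur at each pole and zero magnitude: 40.1 rad s⁻¹, 316 rad s⁻¹.
The highest is 316 rad s⁻¹.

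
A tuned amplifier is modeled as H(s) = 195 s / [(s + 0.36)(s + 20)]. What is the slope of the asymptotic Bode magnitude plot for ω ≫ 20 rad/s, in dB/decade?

-20 dB/decade

With 1 zero and 2 poles, the high-frequency asymptotic slope is 20 × (1 − 2) = -20 dB/decade.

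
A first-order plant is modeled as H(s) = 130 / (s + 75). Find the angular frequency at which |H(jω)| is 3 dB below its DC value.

For a single-pole low-pass, the −3 dB point is at the pole: ω = 75 rad s⁻¹.

75 rad s⁻¹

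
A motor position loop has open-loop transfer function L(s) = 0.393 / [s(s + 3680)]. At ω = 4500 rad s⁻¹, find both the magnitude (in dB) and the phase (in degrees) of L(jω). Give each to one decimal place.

|j4500 + 3680| = √(4500² + 3680²) = 5813
|j4500| = 4500
|L(j4500)| = 0.393 / (5813 × 4500) = 1.5023e-08
20 log₁₀(1.5023e-08) = -156.46 dB
∠(j4500 + 3680) = arctan(4500/3680) = 50.72°
∠(j4500) = 90.00°
∠L(j4500) = − (50.72° + 90.00°) = -140.72°

|L| = -156.5 dB, ∠L = -140.7°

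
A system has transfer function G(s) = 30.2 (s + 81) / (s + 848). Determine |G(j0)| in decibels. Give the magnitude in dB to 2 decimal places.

G(0) = 30.2 × 81 / 848 = 2.8847
20 log₁₀(2.8847) = 9.202 dB

9.20 dB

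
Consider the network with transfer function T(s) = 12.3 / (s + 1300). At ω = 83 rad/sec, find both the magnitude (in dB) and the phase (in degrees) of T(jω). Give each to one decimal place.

|j83 + 1300| = √(83² + 1300²) = 1303
|T(j83)| = 12.3 / 1303 = 0.0094423
20 log₁₀(0.0094423) = -40.50 dB
∠(j83 + 1300) = arctan(83/1300) = 3.65°
∠T(j83) = −3.65° = -3.65°

|T| = -40.5 dB, ∠T = -3.7°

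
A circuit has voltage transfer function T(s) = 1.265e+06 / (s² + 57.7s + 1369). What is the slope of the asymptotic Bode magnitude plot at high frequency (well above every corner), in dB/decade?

With 0 zeros and 2 poles, the high-frequency asymptotic slope is 20 × (0 − 2) = -40 dB/decade.

-40 dB/decade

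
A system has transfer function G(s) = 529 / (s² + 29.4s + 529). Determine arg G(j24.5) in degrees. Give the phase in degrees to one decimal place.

∠[(j24.5)² + 29.4(j24.5) + 529] = ∠[-71.25 + j720.3] = 95.65°
∠G(j24.5) = −95.65° = -95.65°

-95.6°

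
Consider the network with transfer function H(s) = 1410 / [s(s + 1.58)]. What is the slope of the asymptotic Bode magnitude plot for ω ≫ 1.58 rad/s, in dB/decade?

-40 dB/decade

With 0 zeros and 2 poles, the high-frequency asymptotic slope is 20 × (0 − 2) = -40 dB/decade.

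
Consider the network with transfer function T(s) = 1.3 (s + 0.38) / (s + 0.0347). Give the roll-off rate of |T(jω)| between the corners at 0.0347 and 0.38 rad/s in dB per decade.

-20 dB/decade

In this band the factors already past their corner are: pole at 0.0347; net slope = -20 dB/decade.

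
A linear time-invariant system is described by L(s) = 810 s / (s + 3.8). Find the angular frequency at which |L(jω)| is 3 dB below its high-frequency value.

3.8 rad s⁻¹

For a single-pole high-pass, the −3 dB point is at the pole: ω = 3.8 rad s⁻¹.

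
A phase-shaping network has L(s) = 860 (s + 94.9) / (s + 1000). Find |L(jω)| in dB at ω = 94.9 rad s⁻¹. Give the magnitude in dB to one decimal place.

|j94.9 + 94.9| = √(94.9² + 94.9²) = 134.2
|j94.9 + 1000| = √(94.9² + 1000²) = 1004
|L(j94.9)| = 860 × 134.2 / 1004 = 114.9
20 log₁₀(114.9) = 41.21 dB

41.2 dB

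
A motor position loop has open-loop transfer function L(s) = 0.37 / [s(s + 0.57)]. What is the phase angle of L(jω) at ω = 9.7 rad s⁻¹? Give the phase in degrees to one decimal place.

∠(j9.7 + 0.57) = arctan(9.7/0.57) = 86.64°
∠(j9.7) = 90.00°
∠L(j9.7) = − (86.64° + 90.00°) = -176.64°

-176.6°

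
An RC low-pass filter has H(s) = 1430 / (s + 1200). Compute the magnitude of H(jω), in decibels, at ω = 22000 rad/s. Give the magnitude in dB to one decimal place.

-23.8 dB

|j22000 + 1200| = √(22000² + 1200²) = 2.203e+04
|H(j22000)| = 1430 / 2.203e+04 = 0.064904
20 log₁₀(0.064904) = -23.75 dB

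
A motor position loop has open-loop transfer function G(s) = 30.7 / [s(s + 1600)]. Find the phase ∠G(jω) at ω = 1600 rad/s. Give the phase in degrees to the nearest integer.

∠(j1600 + 1600) = arctan(1600/1600) = 45.00°
∠(j1600) = 90.00°
∠G(j1600) = − (45.00° + 90.00°) = -135.00°

-135 deg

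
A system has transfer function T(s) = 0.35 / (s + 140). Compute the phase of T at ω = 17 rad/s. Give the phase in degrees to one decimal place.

-6.9°

∠(j17 + 140) = arctan(17/140) = 6.92°
∠T(j17) = −6.92° = -6.92°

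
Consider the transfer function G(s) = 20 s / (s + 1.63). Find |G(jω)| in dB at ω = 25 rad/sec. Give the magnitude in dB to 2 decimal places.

26.00 dB

|j25| = 25
|j25 + 1.63| = √(25² + 1.63²) = 25.05
|G(j25)| = 20 × 25 / 25.05 = 19.958
20 log₁₀(19.958) = 26.002 dB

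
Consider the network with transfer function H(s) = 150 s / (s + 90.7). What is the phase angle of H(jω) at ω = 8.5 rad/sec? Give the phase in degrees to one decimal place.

84.6°

∠(j8.5) = 90.00°
∠(j8.5 + 90.7) = arctan(8.5/90.7) = 5.35°
∠H(j8.5) = 90.00° − 5.35° = 84.65°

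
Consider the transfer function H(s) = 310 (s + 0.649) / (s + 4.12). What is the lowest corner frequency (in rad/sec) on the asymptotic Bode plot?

Break frequencies occur at each pole and zero magnitude: 0.649 rad/sec, 4.12 rad/sec.
The lowest is 0.649 rad/sec.

0.649 rad/sec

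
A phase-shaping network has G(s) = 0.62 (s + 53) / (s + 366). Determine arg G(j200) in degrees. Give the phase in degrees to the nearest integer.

47 deg

∠(j200 + 53) = arctan(200/53) = 75.16°
∠(j200 + 366) = arctan(200/366) = 28.65°
∠G(j200) = 75.16° − 28.65° = 46.50°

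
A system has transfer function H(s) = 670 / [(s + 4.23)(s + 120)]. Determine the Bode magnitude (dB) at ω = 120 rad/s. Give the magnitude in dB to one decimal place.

|j120 + 4.23| = √(120² + 4.23²) = 120.1
|j120 + 120| = √(120² + 120²) = 169.7
|H(j120)| = 670 / (120.1 × 169.7) = 0.03288
20 log₁₀(0.03288) = -29.66 dB

-29.7 dB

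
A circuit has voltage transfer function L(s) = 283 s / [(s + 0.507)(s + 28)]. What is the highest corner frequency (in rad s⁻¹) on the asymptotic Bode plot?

28 rad s⁻¹

Break frequencies occur at each pole and zero magnitude: 0.507 rad s⁻¹, 28 rad s⁻¹.
The highest is 28 rad s⁻¹.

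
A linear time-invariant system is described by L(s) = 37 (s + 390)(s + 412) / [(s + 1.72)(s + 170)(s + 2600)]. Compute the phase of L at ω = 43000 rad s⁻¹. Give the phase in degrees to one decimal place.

∠(j43000 + 390) = arctan(43000/390) = 89.48°
∠(j43000 + 412) = arctan(43000/412) = 89.45°
∠(j43000 + 1.72) = arctan(43000/1.72) = 90.00°
∠(j43000 + 170) = arctan(43000/170) = 89.77°
∠(j43000 + 2600) = arctan(43000/2600) = 86.54°
∠L(j43000) = 89.48° + 89.45° − (90.00° + 89.77° + 86.54°) = -87.38°

-87.4°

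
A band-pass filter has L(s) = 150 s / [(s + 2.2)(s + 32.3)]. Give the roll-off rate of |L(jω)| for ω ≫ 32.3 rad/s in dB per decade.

-20 dB/decade

With 1 zero and 2 poles, the high-frequency asymptotic slope is 20 × (1 − 2) = -20 dB/decade.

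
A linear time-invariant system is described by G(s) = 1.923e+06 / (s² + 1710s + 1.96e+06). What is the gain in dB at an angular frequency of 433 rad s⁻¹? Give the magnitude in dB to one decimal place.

|(j433)² + 1710(j433) + 1.96e+06| = |1.7725e+06 + j7.4043e+05| = 1.921e+06
|G(j433)| = 1.923e+06 / 1.921e+06 = 1.0011
20 log₁₀(1.0011) = 0.01 dB

0.0 dB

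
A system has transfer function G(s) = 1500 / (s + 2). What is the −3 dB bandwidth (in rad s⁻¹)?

2 rad s⁻¹

For a single-pole low-pass, the −3 dB point is at the pole: ω = 2 rad s⁻¹.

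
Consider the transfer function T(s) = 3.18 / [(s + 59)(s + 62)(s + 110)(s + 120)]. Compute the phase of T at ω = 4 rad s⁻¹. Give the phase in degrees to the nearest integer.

-12°

∠(j4 + 59) = arctan(4/59) = 3.88°
∠(j4 + 62) = arctan(4/62) = 3.69°
∠(j4 + 110) = arctan(4/110) = 2.08°
∠(j4 + 120) = arctan(4/120) = 1.91°
∠T(j4) = − (3.88° + 3.69° + 2.08° + 1.91°) = -11.56°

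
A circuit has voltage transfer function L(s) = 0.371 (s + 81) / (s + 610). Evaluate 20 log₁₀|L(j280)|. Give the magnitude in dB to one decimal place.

|j280 + 81| = √(280² + 81²) = 291.5
|j280 + 610| = √(280² + 610²) = 671.2
|L(j280)| = 0.371 × 291.5 / 671.2 = 0.16112
20 log₁₀(0.16112) = -15.86 dB

-15.9 dB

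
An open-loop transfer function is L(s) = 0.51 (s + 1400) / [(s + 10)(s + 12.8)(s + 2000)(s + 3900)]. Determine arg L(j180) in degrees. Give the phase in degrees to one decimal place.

∠(j180 + 1400) = arctan(180/1400) = 7.33°
∠(j180 + 10) = arctan(180/10) = 86.82°
∠(j180 + 12.8) = arctan(180/12.8) = 85.93°
∠(j180 + 2000) = arctan(180/2000) = 5.14°
∠(j180 + 3900) = arctan(180/3900) = 2.64°
∠L(j180) = 7.33° − (86.82° + 85.93° + 5.14° + 2.64°) = -173.21°

-173.2°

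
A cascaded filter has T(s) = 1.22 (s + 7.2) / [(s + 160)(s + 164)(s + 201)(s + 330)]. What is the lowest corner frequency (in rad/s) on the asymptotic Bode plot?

7.2 rad/s

Break frequencies occur at each pole and zero magnitude: 7.2 rad/s, 160 rad/s, 164 rad/s, 201 rad/s, 330 rad/s.
The lowest is 7.2 rad/s.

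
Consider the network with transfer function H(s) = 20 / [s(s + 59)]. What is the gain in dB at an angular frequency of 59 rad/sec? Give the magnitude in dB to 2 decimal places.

|j59 + 59| = √(59² + 59²) = 83.44
|j59| = 59
|H(j59)| = 20 / (83.44 × 59) = 0.0040627
20 log₁₀(0.0040627) = -47.824 dB

-47.82 dB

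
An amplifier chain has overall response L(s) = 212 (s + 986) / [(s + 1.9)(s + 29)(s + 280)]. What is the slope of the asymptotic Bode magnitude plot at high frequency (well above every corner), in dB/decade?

With 1 zero and 3 poles, the high-frequency asymptotic slope is 20 × (1 − 3) = -40 dB/decade.

-40 dB/decade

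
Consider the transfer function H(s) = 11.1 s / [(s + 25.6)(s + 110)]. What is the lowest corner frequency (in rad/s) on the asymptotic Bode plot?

25.6 rad/s

Break frequencies occur at each pole and zero magnitude: 25.6 rad/s, 110 rad/s.
The lowest is 25.6 rad/s.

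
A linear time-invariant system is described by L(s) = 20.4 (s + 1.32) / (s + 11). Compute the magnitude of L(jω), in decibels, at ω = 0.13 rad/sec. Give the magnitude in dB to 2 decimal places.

|j0.13 + 1.32| = √(0.13² + 1.32²) = 1.326
|j0.13 + 11| = √(0.13² + 11²) = 11
|L(j0.13)| = 20.4 × 1.326 / 11 = 2.4597
20 log₁₀(2.4597) = 7.818 dB

7.82 dB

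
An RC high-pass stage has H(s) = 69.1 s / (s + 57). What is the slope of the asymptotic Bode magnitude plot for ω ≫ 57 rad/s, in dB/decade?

With 1 zero and 1 pole, the high-frequency asymptotic slope is 20 × (1 − 1) = 0 dB/decade.

0 dB/decade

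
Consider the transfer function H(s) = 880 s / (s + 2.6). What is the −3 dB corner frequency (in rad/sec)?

For a single-pole high-pass, the −3 dB point is at the pole: ω = 2.6 rad/sec.

2.6 rad/sec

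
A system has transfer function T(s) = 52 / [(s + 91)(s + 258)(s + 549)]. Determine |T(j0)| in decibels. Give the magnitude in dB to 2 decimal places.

T(0) = 52 / (91 × 258 × 549) = 4.0343e-06
20 log₁₀(4.0343e-06) = -107.885 dB

-107.88 dB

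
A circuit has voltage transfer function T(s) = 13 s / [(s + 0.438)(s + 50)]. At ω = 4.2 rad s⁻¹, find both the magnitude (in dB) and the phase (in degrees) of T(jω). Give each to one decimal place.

|j4.2| = 4.2
|j4.2 + 0.438| = √(4.2² + 0.438²) = 4.223
|j4.2 + 50| = √(4.2² + 50²) = 50.18
|T(j4.2)| = 13 × 4.2 / (4.223 × 50.18) = 0.25769
20 log₁₀(0.25769) = -11.78 dB
∠(j4.2) = 90.00°
∠(j4.2 + 0.438) = arctan(4.2/0.438) = 84.05°
∠(j4.2 + 50) = arctan(4.2/50) = 4.80°
∠T(j4.2) = 90.00° − (84.05° + 4.80°) = 1.15°

|T| = -11.8 dB, ∠T = 1.2°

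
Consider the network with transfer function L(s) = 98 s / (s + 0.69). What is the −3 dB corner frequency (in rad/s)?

0.69 rad/s

For a single-pole high-pass, the −3 dB point is at the pole: ω = 0.69 rad/s.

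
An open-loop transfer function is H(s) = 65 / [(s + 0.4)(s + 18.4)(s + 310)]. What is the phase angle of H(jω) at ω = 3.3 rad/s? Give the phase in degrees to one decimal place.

-93.9°

∠(j3.3 + 0.4) = arctan(3.3/0.4) = 83.09°
∠(j3.3 + 18.4) = arctan(3.3/18.4) = 10.17°
∠(j3.3 + 310) = arctan(3.3/310) = 0.61°
∠H(j3.3) = − (83.09° + 10.17° + 0.61°) = -93.87°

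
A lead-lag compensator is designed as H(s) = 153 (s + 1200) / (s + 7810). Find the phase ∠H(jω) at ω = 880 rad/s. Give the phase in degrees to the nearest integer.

∠(j880 + 1200) = arctan(880/1200) = 36.25°
∠(j880 + 7810) = arctan(880/7810) = 6.43°
∠H(j880) = 36.25° − 6.43° = 29.83°

30°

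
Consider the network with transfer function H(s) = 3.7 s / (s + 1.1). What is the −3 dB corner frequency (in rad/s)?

For a single-pole high-pass, the −3 dB point is at the pole: ω = 1.1 rad/s.

1.1 rad/s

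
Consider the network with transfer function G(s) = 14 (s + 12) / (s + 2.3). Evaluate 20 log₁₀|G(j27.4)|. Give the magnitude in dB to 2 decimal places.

|j27.4 + 12| = √(27.4² + 12²) = 29.91
|j27.4 + 2.3| = √(27.4² + 2.3²) = 27.5
|G(j27.4)| = 14 × 29.91 / 27.5 = 15.23
20 log₁₀(15.23) = 23.654 dB

23.65 dB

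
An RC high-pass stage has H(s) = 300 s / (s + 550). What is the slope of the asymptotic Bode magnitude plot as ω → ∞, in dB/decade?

0 dB/decade

With 1 zero and 1 pole, the high-frequency asymptotic slope is 20 × (1 − 1) = 0 dB/decade.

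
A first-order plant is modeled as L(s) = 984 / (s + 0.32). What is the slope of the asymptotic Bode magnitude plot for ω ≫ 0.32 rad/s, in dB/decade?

-20 dB/decade

With 0 zeros and 1 pole, the high-frequency asymptotic slope is 20 × (0 − 1) = -20 dB/decade.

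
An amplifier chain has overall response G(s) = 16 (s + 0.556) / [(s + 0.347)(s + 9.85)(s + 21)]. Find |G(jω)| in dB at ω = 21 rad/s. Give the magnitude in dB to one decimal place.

|j21 + 0.556| = √(21² + 0.556²) = 21.01
|j21 + 0.347| = √(21² + 0.347²) = 21
|j21 + 9.85| = √(21² + 9.85²) = 23.2
|j21 + 21| = √(21² + 21²) = 29.7
|G(j21)| = 16 × 21.01 / (21 × 23.2 × 29.7) = 0.023232
20 log₁₀(0.023232) = -32.68 dB

-32.7 dB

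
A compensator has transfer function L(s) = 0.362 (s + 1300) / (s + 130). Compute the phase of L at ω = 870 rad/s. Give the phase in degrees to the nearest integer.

∠(j870 + 1300) = arctan(870/1300) = 33.79°
∠(j870 + 130) = arctan(870/130) = 81.50°
∠L(j870) = 33.79° − 81.50° = -47.71°

-48°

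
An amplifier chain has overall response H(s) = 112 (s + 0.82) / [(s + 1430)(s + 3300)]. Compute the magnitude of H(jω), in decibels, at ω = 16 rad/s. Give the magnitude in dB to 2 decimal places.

-68.40 dB

|j16 + 0.82| = √(16² + 0.82²) = 16.02
|j16 + 1430| = √(16² + 1430²) = 1430
|j16 + 3300| = √(16² + 3300²) = 3300
|H(j16)| = 112 × 16.02 / (1430 × 3300) = 0.00038021
20 log₁₀(0.00038021) = -68.399 dB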